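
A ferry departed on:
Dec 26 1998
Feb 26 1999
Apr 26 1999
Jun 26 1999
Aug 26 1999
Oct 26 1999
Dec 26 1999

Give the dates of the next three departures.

Gaps: 62, 59, 61, 61, 61, 61 days — not constant. Every event is on the 26th of the month.
Pattern: the 26th of every 2 months.
February 2000: Feb 26 2000.
Next: April 2000 → Apr 26 2000.
Next: June 2000 → Jun 26 2000.

Feb 26 2000, Apr 26 2000, Jun 26 2000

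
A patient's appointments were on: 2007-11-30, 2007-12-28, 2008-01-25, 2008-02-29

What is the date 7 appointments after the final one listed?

Every date is a Friday; gaps 28, 28, 35 days.
Each is the last Friday of its month (at least one falls on the 29th or later, ruling out '4th Friday').
Last Friday of March 2008: 2008-03-28.
Last Friday of April 2008: 2008-04-25.
Last Friday of May 2008: 2008-05-30.
Last Friday of June 2008: 2008-06-27.
Last Friday of July 2008: 2008-07-25.
Last Friday of August 2008: 2008-08-29.
September 2008 ends with Friday 2008-09-26.

2008-09-26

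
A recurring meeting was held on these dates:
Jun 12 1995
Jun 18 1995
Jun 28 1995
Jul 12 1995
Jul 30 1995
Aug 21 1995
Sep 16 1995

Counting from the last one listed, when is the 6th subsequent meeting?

Intervals are 6, 10, 14, 18, 22, 26 days — an arithmetic progression with common difference 4.
Next gap: 30 days. Sep 16 1995 + 30 days = Oct 16 1995.
Next gap: 34 days. Oct 16 1995 + 34 days = Nov 19 1995.
Next gap: 38 days. Nov 19 1995 + 38 days = Dec 27 1995.
Next gap: 42 days. Dec 27 1995 + 42 days = Feb 7 1996.
Next gap: 46 days. Feb 7 1996 + 46 days = Mar 24 1996.
Next gap: 50 days. Mar 24 1996 + 50 days = May 13 1996.

May 13 1996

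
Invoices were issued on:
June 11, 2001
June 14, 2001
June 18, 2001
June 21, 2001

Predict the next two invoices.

Gaps: 3, 4, 3 days — not constant, but cyclic with period 2.
The events fall on every Monday and Thursday.
The following Monday is June 25, 2001.
The following Thursday is June 28, 2001.

June 25, 2001; June 28, 2001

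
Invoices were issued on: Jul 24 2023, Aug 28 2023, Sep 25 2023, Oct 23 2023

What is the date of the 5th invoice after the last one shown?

Mar 25 2024

All dates are Mondays, 35, 28, 28 days apart.
Specifically, the 4th Monday of each month.
4th Monday of November 2023: Nov 27 2023.
4th Monday of December 2023: Dec 25 2023.
January 2024 — 4th Monday is Jan 22 2024.
February 2024 — 4th Monday is Feb 26 2024.
March 2024 — 4th Monday is Mar 25 2024.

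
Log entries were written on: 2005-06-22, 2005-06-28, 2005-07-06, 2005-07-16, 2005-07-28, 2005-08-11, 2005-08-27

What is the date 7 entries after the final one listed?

Gaps: 6, 8, 10, 12, 14, 16 days — each gap is 2 larger than the previous one.
Next gap: 18 days. 2005-08-27 + 18 days = 2005-09-14.
Next gap: 20 days. 2005-09-14 + 20 days = 2005-10-04.
Next gap: 22 days. 2005-10-04 + 22 days = 2005-10-26.
Next gap: 24 days. 2005-10-26 + 24 days = 2005-11-19.
Next gap: 26 days. 2005-11-19 + 26 days = 2005-12-15.
Next gap: 28 days. 2005-12-15 + 28 days = 2006-01-12.
Next gap: 30 days. 2006-01-12 + 30 days = 2006-02-11.

2006-02-11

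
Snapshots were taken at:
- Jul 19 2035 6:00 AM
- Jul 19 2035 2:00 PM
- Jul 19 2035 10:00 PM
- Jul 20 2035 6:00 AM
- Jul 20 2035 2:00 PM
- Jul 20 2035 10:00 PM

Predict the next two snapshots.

Jul 21 2035 6:00 AM, Jul 21 2035 2:00 PM

Gaps: 8, 8, 8, 8, 8 hours — each event is 8 hours after the previous one.
Jul 20 2035 10:00 PM + 8 h = Jul 21 2035 6:00 AM.
Jul 21 2035 6:00 AM + 8 h = Jul 21 2035 2:00 PM.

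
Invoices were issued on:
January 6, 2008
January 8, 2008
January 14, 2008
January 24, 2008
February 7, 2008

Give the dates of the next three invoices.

February 25, 2008; March 18, 2008; April 13, 2008

Gaps: 2, 6, 10, 14 days — each gap is 4 larger than the previous one.
Next gap: 18 days. February 7, 2008 + 18 days = February 25, 2008.
Next gap: 22 days. February 25, 2008 + 22 days = March 18, 2008.
Next gap: 26 days. March 18, 2008 + 26 days = April 13, 2008.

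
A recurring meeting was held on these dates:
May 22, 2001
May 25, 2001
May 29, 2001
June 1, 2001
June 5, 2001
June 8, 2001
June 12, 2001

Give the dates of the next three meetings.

Every event lands on a Tuesday or Friday (gaps cycle 3, 4, 3, 4, 3, 4).
So the schedule is: every Tuesday and Friday.
The following Friday is June 15, 2001.
Next Tuesday: June 19, 2001.
The following Friday is June 22, 2001.

June 15, 2001; June 19, 2001; June 22, 2001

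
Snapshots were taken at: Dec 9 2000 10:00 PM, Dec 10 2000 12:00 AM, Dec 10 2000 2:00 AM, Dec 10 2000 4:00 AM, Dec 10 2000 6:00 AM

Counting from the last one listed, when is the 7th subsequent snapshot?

Spacing: 2, 2, 2, 2 h — constant 2 h.
Dec 10 2000 6:00 AM + 2 h = Dec 10 2000 8:00 AM.
Dec 10 2000 8:00 AM + 2 h = Dec 10 2000 10:00 AM.
Dec 10 2000 10:00 AM + 2 h = Dec 10 2000 12:00 PM.
Dec 10 2000 12:00 PM + 2 h = Dec 10 2000 2:00 PM.
Dec 10 2000 2:00 PM + 2 h = Dec 10 2000 4:00 PM.
Dec 10 2000 4:00 PM + 2 h = Dec 10 2000 6:00 PM.
Dec 10 2000 6:00 PM + 2 h = Dec 10 2000 8:00 PM.

Dec 10 2000 8:00 PM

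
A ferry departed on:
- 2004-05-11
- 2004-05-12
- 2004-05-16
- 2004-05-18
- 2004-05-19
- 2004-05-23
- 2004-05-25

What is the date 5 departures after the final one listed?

2004-06-06

The gap pattern 1, 4, 2, 1, 4, 2 repeats every 3 events.
These are the Tuesdays, Wednesdays and Sundays of each week.
The following Wednesday is 2004-05-26.
Next Sunday: 2004-05-30.
Next Tuesday: 2004-06-01.
Next Wednesday: 2004-06-02.
The following Sunday is 2004-06-06.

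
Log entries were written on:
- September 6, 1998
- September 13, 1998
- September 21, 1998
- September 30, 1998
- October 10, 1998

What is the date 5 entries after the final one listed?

December 14, 1998

Intervals are 7, 8, 9, 10 days — an arithmetic progression with common difference 1.
Next gap: 11 days. October 10, 1998 + 11 days = October 21, 1998.
Next gap: 12 days. October 21, 1998 + 12 days = November 2, 1998.
Next gap: 13 days. November 2, 1998 + 13 days = November 15, 1998.
Next gap: 14 days. November 15, 1998 + 14 days = November 29, 1998.
Next gap: 15 days. November 29, 1998 + 15 days = December 14, 1998.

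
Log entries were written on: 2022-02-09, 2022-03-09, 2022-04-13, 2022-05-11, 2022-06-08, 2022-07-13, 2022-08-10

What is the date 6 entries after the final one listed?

2023-02-08

Gaps: 28, 35, 28, 28, 35, 28 days — a mix of 28 and 35. Every date is a Wednesday.
Each is the 2nd Wednesday of its month.
2nd Wednesday of September 2022: 2022-09-14.
October 2022 — 2nd Wednesday is 2022-10-12.
November 2022 — 2nd Wednesday is 2022-11-09.
2nd Wednesday of December 2022: 2022-12-14.
2nd Wednesday of January 2023: 2023-01-11.
2nd Wednesday of February 2023: 2023-02-08.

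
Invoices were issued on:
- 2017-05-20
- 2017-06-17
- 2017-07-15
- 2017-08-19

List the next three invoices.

These are Saturdays at 28- or 35-day spacing (28, 28, 35).
The pattern: 3rd Saturday of the month.
September 2017 — 3rd Saturday is 2017-09-16.
3rd Saturday of October 2017: 2017-10-21.
3rd Saturday of November 2017: 2017-11-18.

2017-09-16, 2017-10-21, 2017-11-18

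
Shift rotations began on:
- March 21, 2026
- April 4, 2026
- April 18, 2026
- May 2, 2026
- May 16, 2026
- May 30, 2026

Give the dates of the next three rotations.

June 13, 2026; June 27, 2026; July 11, 2026

Every event comes 14 days after the last (14, 14, 14, 14, 14).
May 30, 2026 + 14 days = June 13, 2026.
June 13, 2026 + 14 days = June 27, 2026.
June 27, 2026 + 14 days = July 11, 2026.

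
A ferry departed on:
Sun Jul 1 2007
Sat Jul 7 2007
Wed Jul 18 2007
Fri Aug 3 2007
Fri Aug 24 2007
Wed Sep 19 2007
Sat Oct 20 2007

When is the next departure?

Sun Nov 25 2007

Gaps: 6, 11, 16, 21, 26, 31 days — each gap is 5 larger than the previous one.
Next gap: 36 days. Sat Oct 20 2007 + 36 days = Sun Nov 25 2007.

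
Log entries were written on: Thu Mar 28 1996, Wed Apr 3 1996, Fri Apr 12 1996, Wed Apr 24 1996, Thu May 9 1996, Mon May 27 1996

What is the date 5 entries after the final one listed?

Wed Oct 9 1996

The spacing grows by 3 each time: 6, 9, 12, 15, 18 days.
Next gap: 21 days. Mon May 27 1996 + 21 days = Mon Jun 17 1996.
Next gap: 24 days. Mon Jun 17 1996 + 24 days = Thu Jul 11 1996.
Next gap: 27 days. Thu Jul 11 1996 + 27 days = Wed Aug 7 1996.
Next gap: 30 days. Wed Aug 7 1996 + 30 days = Fri Sep 6 1996.
Next gap: 33 days. Fri Sep 6 1996 + 33 days = Wed Oct 9 1996.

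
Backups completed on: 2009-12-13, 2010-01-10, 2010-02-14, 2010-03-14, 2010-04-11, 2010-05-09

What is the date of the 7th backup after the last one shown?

2010-12-12

All dates are Sundays, 28, 35, 28, 28, 28 days apart.
Specifically, the 2nd Sunday of each month.
2nd Sunday of June 2010: 2010-06-13.
2nd Sunday of July 2010: 2010-07-11.
August 2010 — 2nd Sunday is 2010-08-08.
September 2010 — 2nd Sunday is 2010-09-12.
2nd Sunday of October 2010: 2010-10-10.
2nd Sunday of November 2010: 2010-11-14.
December 2010 — 2nd Sunday is 2010-12-12.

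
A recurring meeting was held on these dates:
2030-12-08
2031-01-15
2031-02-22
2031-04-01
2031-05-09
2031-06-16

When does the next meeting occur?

2031-07-24

Gaps between consecutive events: 38, 38, 38, 38, 38 days — a constant 38-day interval.
2031-06-16 + 38 days = 2031-07-24.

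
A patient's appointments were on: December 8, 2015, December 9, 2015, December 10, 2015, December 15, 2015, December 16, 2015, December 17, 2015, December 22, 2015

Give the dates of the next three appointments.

December 23, 2015; December 24, 2015; December 29, 2015

Every event lands on a Tuesday or Wednesday or Thursday (gaps cycle 1, 1, 5, 1, 1, 5).
So the schedule is: every Tuesday, Wednesday and Thursday.
The following Wednesday is December 23, 2015.
Next Thursday: December 24, 2015.
The following Tuesday is December 29, 2015.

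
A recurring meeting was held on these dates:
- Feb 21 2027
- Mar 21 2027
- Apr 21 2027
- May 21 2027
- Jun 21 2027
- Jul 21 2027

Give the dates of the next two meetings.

Aug 21 2027, Sep 21 2027

Gaps: 28, 31, 30, 31, 30 days — not constant. Every event is on the 21st of the month.
Pattern: the 21st of each month.
August 2027: Aug 21 2027.
September 2027: Sep 21 2027.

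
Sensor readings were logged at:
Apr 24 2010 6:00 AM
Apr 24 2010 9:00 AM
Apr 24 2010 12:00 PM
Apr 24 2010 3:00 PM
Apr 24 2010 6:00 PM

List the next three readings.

Apr 24 2010 9:00 PM, Apr 25 2010 12:00 AM, Apr 25 2010 3:00 AM

Spacing: 3, 3, 3, 3 h — constant 3 h.
Apr 24 2010 6:00 PM + 3 h = Apr 24 2010 9:00 PM.
Apr 24 2010 9:00 PM + 3 h = Apr 25 2010 12:00 AM.
Apr 25 2010 12:00 AM + 3 h = Apr 25 2010 3:00 AM.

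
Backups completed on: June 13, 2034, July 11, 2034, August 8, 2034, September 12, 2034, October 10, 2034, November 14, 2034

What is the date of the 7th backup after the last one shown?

June 12, 2035

Gaps: 28, 28, 35, 28, 35 days — a mix of 28 and 35. Every date is a Tuesday.
Each is the 2nd Tuesday of its month.
December 2034 — 2nd Tuesday is December 12, 2034.
2nd Tuesday of January 2035: January 9, 2035.
February 2035 — 2nd Tuesday is February 13, 2035.
2nd Tuesday of March 2035: March 13, 2035.
2nd Tuesday of April 2035: April 10, 2035.
2nd Tuesday of May 2035: May 8, 2035.
June 2035 — 2nd Tuesday is June 12, 2035.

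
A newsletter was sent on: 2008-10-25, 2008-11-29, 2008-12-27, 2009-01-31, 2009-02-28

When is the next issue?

2009-03-28

All Saturdays; the gaps (35, 28, 35, 28) vary with month length.
This is the last Saturday of each month.
Last Saturday of March 2009: 2009-03-28.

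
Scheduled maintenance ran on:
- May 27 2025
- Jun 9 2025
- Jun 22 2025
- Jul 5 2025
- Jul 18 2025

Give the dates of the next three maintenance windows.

Jul 31 2025, Aug 13 2025, Aug 26 2025

The spacing is 13, 13, 13, 13 days — always 13 days.
Jul 18 2025 + 13 days = Jul 31 2025.
Jul 31 2025 + 13 days = Aug 13 2025.
Aug 13 2025 + 13 days = Aug 26 2025.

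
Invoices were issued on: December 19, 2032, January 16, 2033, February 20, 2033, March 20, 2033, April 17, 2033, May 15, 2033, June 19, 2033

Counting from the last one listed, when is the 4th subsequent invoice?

These are Sundays at 28- or 35-day spacing (28, 35, 28, 28, 28, 35).
The pattern: 3rd Sunday of the month.
July 2033 — 3rd Sunday is July 17, 2033.
3rd Sunday of August 2033: August 21, 2033.
September 2033 — 3rd Sunday is September 18, 2033.
3rd Sunday of October 2033: October 16, 2033.

October 16, 2033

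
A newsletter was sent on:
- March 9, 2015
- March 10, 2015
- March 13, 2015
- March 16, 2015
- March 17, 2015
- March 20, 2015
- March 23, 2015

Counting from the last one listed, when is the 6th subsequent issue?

Gaps: 1, 3, 3, 1, 3, 3 days — not constant, but cyclic with period 3.
The events fall on every Monday, Tuesday and Friday.
The following Tuesday is March 24, 2015.
The following Friday is March 27, 2015.
The following Monday is March 30, 2015.
Next Tuesday: March 31, 2015.
Next Friday: April 3, 2015.
Next Monday: April 6, 2015.

April 6, 2015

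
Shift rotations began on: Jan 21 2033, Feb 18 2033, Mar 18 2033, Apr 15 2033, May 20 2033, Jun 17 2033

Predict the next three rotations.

Gaps: 28, 28, 28, 35, 28 days — a mix of 28 and 35. Every date is a Friday.
Each is the 3rd Friday of its month.
3rd Friday of July 2033: Jul 15 2033.
August 2033 — 3rd Friday is Aug 19 2033.
September 2033 — 3rd Friday is Sep 16 2033.

Jul 15 2033, Aug 19 2033, Sep 16 2033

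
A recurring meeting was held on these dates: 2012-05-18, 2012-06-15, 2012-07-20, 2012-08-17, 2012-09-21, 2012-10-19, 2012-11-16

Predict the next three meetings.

2012-12-21, 2013-01-18, 2013-02-15

All dates are Fridays, 28, 35, 28, 35, 28, 28 days apart.
Specifically, the 3rd Friday of each month.
3rd Friday of December 2012: 2012-12-21.
January 2013 — 3rd Friday is 2013-01-18.
3rd Friday of February 2013: 2013-02-15.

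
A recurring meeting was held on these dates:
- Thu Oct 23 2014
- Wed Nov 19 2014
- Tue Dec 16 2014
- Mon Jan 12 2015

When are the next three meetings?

Sun Feb 8 2015, Sat Mar 7 2015, Fri Apr 3 2015

The spacing is 27, 27, 27 days — always 27 days.
Mon Jan 12 2015 + 27 days = Sun Feb 8 2015.
Sun Feb 8 2015 + 27 days = Sat Mar 7 2015.
Sat Mar 7 2015 + 27 days = Fri Apr 3 2015.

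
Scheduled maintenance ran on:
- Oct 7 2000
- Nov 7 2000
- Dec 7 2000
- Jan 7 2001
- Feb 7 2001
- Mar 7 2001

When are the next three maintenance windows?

Apr 7 2001, May 7 2001, Jun 7 2001

Each date is the 7th; the gaps (31, 30, 31, 31, 28) track the month lengths.
The rule is the 7th of each month.
April 2001: Apr 7 2001.
Next: May 2001 → May 7 2001.
June 2001: Jun 7 2001.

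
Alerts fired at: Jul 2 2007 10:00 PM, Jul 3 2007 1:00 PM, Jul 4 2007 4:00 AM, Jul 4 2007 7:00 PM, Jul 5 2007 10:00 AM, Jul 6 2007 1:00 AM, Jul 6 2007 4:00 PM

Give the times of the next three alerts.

Jul 7 2007 7:00 AM, Jul 7 2007 10:00 PM, Jul 8 2007 1:00 PM

The interval is a steady 15 hours (15, 15, 15, 15, 15, 15).
Jul 6 2007 4:00 PM + 15 h = Jul 7 2007 7:00 AM.
Jul 7 2007 7:00 AM + 15 h = Jul 7 2007 10:00 PM.
Jul 7 2007 10:00 PM + 15 h = Jul 8 2007 1:00 PM.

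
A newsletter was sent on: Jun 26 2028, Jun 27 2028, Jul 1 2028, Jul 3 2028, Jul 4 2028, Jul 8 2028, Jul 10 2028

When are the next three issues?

Every event lands on a Monday or Tuesday or Saturday (gaps cycle 1, 4, 2, 1, 4, 2).
So the schedule is: every Monday, Tuesday and Saturday.
Next Tuesday: Jul 11 2028.
The following Saturday is Jul 15 2028.
Next Monday: Jul 17 2028.

Jul 11 2028, Jul 15 2028, Jul 17 2028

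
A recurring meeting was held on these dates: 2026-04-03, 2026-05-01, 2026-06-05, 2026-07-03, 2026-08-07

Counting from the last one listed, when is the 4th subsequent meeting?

2026-12-04

Gaps: 28, 35, 28, 35 days — a mix of 28 and 35. Every date is a Friday.
Each is the 1st Friday of its month.
September 2026 — 1st Friday is 2026-09-04.
October 2026 — 1st Friday is 2026-10-02.
November 2026 — 1st Friday is 2026-11-06.
December 2026 — 1st Friday is 2026-12-04.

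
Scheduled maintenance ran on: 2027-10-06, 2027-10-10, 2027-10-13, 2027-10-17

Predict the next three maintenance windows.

Every event lands on a Wednesday or Sunday (gaps cycle 4, 3, 4).
So the schedule is: every Wednesday and Sunday.
Next Wednesday: 2027-10-20.
Next Sunday: 2027-10-24.
The following Wednesday is 2027-10-27.

2027-10-20, 2027-10-24, 2027-10-27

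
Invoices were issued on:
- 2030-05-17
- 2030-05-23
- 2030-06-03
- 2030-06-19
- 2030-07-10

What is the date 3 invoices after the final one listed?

2030-10-11

Intervals are 6, 11, 16, 21 days — an arithmetic progression with common difference 5.
Next gap: 26 days. 2030-07-10 + 26 days = 2030-08-05.
Next gap: 31 days. 2030-08-05 + 31 days = 2030-09-05.
Next gap: 36 days. 2030-09-05 + 36 days = 2030-10-11.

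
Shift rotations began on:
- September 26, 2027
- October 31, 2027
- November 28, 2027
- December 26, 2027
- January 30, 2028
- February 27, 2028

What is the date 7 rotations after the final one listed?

September 24, 2028

Every date is a Sunday; gaps 35, 28, 28, 35, 28 days.
Each is the last Sunday of its month (at least one falls on the 29th or later, ruling out '4th Sunday').
Last Sunday of March 2028: March 26, 2028.
Last Sunday of April 2028: April 30, 2028.
May 2028 ends with Sunday May 28, 2028.
June 2028 ends with Sunday June 25, 2028.
Last Sunday of July 2028: July 30, 2028.
August 2028 ends with Sunday August 27, 2028.
Last Sunday of September 2028: September 24, 2028.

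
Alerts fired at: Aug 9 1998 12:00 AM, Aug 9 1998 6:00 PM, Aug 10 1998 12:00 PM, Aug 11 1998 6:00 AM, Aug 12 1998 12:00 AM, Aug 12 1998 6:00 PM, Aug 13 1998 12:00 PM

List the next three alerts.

The interval is a steady 18 hours (18, 18, 18, 18, 18, 18).
Aug 13 1998 12:00 PM + 18 h = Aug 14 1998 6:00 AM.
Aug 14 1998 6:00 AM + 18 h = Aug 15 1998 12:00 AM.
Aug 15 1998 12:00 AM + 18 h = Aug 15 1998 6:00 PM.

Aug 14 1998 6:00 AM, Aug 15 1998 12:00 AM, Aug 15 1998 6:00 PM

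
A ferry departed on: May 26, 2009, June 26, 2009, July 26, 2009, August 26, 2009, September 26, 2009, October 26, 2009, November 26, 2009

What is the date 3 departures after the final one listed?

February 26, 2010

Each date is the 26th; the gaps (31, 30, 31, 31, 30, 31) track the month lengths.
The rule is the 26th of each month.
December 2009: December 26, 2009.
Next: January 2010 → January 26, 2010.
February 2010: February 26, 2010.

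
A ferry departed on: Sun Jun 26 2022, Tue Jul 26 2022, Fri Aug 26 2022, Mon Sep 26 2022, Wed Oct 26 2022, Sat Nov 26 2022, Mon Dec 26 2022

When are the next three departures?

Thu Jan 26 2023, Sun Feb 26 2023, Sun Mar 26 2023

Each date is the 26th; the gaps (30, 31, 31, 30, 31, 30) track the month lengths.
The rule is the 26th of each month.
January 2023: Thu Jan 26 2023.
February 2023: Sun Feb 26 2023.
Next: March 2023 → Sun Mar 26 2023.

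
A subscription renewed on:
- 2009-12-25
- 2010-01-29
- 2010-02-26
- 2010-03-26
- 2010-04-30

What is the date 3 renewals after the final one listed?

2010-07-30

All Fridays; the gaps (35, 28, 28, 35) vary with month length.
This is the last Friday of each month.
Last Friday of May 2010: 2010-05-28.
Last Friday of June 2010: 2010-06-25.
July 2010 ends with Friday 2010-07-30.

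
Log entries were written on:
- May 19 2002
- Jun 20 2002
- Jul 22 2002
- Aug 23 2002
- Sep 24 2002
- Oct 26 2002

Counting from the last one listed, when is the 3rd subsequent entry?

The spacing is 32, 32, 32, 32, 32 days — always 32 days.
Oct 26 2002 + 32 days = Nov 27 2002.
Nov 27 2002 + 32 days = Dec 29 2002.
Dec 29 2002 + 32 days = Jan 30 2003.

Jan 30 2003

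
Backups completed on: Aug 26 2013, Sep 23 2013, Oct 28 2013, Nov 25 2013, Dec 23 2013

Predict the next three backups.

Gaps: 28, 35, 28, 28 days — a mix of 28 and 35. Every date is a Monday.
Each is the 4th Monday of its month.
4th Monday of January 2014: Jan 27 2014.
4th Monday of February 2014: Feb 24 2014.
4th Monday of March 2014: Mar 24 2014.

Jan 27 2014, Feb 24 2014, Mar 24 2014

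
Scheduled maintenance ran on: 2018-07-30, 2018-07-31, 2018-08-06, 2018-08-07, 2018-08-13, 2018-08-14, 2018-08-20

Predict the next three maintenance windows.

Every event lands on a Monday or Tuesday (gaps cycle 1, 6, 1, 6, 1, 6).
So the schedule is: every Monday and Tuesday.
Next Tuesday: 2018-08-21.
The following Monday is 2018-08-27.
Next Tuesday: 2018-08-28.

2018-08-21, 2018-08-27, 2018-08-28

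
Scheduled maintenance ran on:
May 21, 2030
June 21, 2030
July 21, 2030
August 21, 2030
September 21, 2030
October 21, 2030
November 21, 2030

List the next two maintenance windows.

Each date is the 21st; the gaps (31, 30, 31, 31, 30, 31) track the month lengths.
The rule is the 21st of each month.
December 2030: December 21, 2030.
January 2031: January 21, 2031.

December 21, 2030; January 21, 2031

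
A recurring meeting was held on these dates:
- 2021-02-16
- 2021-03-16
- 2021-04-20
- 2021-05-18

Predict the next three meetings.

Gaps: 28, 35, 28 days — a mix of 28 and 35. Every date is a Tuesday.
Each is the 3rd Tuesday of its month.
June 2021 — 3rd Tuesday is 2021-06-15.
July 2021 — 3rd Tuesday is 2021-07-20.
August 2021 — 3rd Tuesday is 2021-08-17.

2021-06-15, 2021-07-20, 2021-08-17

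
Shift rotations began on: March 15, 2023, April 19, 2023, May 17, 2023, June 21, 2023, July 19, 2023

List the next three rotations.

August 16, 2023; September 20, 2023; October 18, 2023

All dates are Wednesdays, 35, 28, 35, 28 days apart.
Specifically, the 3rd Wednesday of each month.
August 2023 — 3rd Wednesday is August 16, 2023.
3rd Wednesday of September 2023: September 20, 2023.
October 2023 — 3rd Wednesday is October 18, 2023.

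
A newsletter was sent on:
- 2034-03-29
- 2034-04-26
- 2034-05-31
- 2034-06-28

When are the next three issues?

2034-07-26, 2034-08-30, 2034-09-27

All Wednesdays; the gaps (28, 35, 28) vary with month length.
This is the last Wednesday of each month.
Last Wednesday of July 2034: 2034-07-26.
Last Wednesday of August 2034: 2034-08-30.
September 2034 ends with Wednesday 2034-09-27.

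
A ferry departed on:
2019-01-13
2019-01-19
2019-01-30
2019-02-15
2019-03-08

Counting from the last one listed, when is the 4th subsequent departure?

Gaps: 6, 11, 16, 21 days — each gap is 5 larger than the previous one.
Next gap: 26 days. 2019-03-08 + 26 days = 2019-04-03.
Next gap: 31 days. 2019-04-03 + 31 days = 2019-05-04.
Next gap: 36 days. 2019-05-04 + 36 days = 2019-06-09.
Next gap: 41 days. 2019-06-09 + 41 days = 2019-07-20.

2019-07-20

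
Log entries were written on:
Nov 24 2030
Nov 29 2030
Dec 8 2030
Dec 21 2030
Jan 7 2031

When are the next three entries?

The spacing grows by 4 each time: 5, 9, 13, 17 days.
Next gap: 21 days. Jan 7 2031 + 21 days = Jan 28 2031.
Next gap: 25 days. Jan 28 2031 + 25 days = Feb 22 2031.
Next gap: 29 days. Feb 22 2031 + 29 days = Mar 23 2031.

Jan 28 2031, Feb 22 2031, Mar 23 2031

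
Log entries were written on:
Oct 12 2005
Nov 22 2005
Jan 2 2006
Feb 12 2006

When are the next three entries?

Mar 25 2006, May 5 2006, Jun 15 2006

The spacing is 41, 41, 41 days — always 41 days.
Feb 12 2006 + 41 days = Mar 25 2006.
Mar 25 2006 + 41 days = May 5 2006.
May 5 2006 + 41 days = Jun 15 2006.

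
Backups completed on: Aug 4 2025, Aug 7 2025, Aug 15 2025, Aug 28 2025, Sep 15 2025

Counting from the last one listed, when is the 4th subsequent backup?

Intervals are 3, 8, 13, 18 days — an arithmetic progression with common difference 5.
Next gap: 23 days. Sep 15 2025 + 23 days = Oct 8 2025.
Next gap: 28 days. Oct 8 2025 + 28 days = Nov 5 2025.
Next gap: 33 days. Nov 5 2025 + 33 days = Dec 8 2025.
Next gap: 38 days. Dec 8 2025 + 38 days = Jan 15 2026.

Jan 15 2026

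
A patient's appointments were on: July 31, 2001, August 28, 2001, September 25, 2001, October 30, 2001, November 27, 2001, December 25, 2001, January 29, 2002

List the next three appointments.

These are Tuesdays with 28, 28, 35, 28, 28, 35-day gaps.
Each is the final Tuesday of its month — July 31, 2001 is past the 28th, so '4th Tuesday' doesn't fit.
February 2002 ends with Tuesday February 26, 2002.
March 2002 ends with Tuesday March 26, 2002.
April 2002 ends with Tuesday April 30, 2002.

February 26, 2002; March 26, 2002; April 30, 2002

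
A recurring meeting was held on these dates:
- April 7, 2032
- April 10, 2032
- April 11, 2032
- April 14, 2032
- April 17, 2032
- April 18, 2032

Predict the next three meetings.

Every event lands on a Wednesday or Saturday or Sunday (gaps cycle 3, 1, 3, 3, 1).
So the schedule is: every Wednesday, Saturday and Sunday.
Next Wednesday: April 21, 2032.
The following Saturday is April 24, 2032.
The following Sunday is April 25, 2032.

April 21, 2032; April 24, 2032; April 25, 2032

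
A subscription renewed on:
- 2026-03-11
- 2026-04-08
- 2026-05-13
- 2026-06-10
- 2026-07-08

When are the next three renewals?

2026-08-12, 2026-09-09, 2026-10-14

All dates are Wednesdays, 28, 35, 28, 28 days apart.
Specifically, the 2nd Wednesday of each month.
August 2026 — 2nd Wednesday is 2026-08-12.
September 2026 — 2nd Wednesday is 2026-09-09.
2nd Wednesday of October 2026: 2026-10-14.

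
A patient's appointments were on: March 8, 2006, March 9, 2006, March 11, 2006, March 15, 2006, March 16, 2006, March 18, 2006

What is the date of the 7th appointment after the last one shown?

The gap pattern 1, 2, 4, 1, 2 repeats every 3 events.
These are the Wednesdays, Thursdays and Saturdays of each week.
The following Wednesday is March 22, 2006.
The following Thursday is March 23, 2006.
The following Saturday is March 25, 2006.
Next Wednesday: March 29, 2006.
The following Thursday is March 30, 2006.
The following Saturday is April 1, 2006.
The following Wednesday is April 5, 2006.

April 5, 2006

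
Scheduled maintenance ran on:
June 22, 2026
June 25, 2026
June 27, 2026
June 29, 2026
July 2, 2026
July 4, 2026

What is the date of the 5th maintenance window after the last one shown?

Every event lands on a Monday or Thursday or Saturday (gaps cycle 3, 2, 2, 3, 2).
So the schedule is: every Monday, Thursday and Saturday.
Next Monday: July 6, 2026.
Next Thursday: July 9, 2026.
The following Saturday is July 11, 2026.
The following Monday is July 13, 2026.
The following Thursday is July 16, 2026.

July 16, 2026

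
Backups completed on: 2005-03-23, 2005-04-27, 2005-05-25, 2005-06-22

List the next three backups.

These are Wednesdays at 28- or 35-day spacing (35, 28, 28).
The pattern: 4th Wednesday of the month.
4th Wednesday of July 2005: 2005-07-27.
4th Wednesday of August 2005: 2005-08-24.
September 2005 — 4th Wednesday is 2005-09-28.

2005-07-27, 2005-08-24, 2005-09-28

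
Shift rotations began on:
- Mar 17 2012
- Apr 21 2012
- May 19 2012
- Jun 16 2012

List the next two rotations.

Gaps: 35, 28, 28 days — a mix of 28 and 35. Every date is a Saturday.
Each is the 3rd Saturday of its month.
July 2012 — 3rd Saturday is Jul 21 2012.
August 2012 — 3rd Saturday is Aug 18 2012.

Jul 21 2012, Aug 18 2012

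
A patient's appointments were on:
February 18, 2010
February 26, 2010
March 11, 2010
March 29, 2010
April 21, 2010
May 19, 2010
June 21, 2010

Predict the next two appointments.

July 29, 2010; September 10, 2010

Gaps: 8, 13, 18, 23, 28, 33 days — each gap is 5 larger than the previous one.
Next gap: 38 days. June 21, 2010 + 38 days = July 29, 2010.
Next gap: 43 days. July 29, 2010 + 43 days = September 10, 2010.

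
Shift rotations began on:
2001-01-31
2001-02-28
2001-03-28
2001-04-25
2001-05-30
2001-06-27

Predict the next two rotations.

Every date is a Wednesday; gaps 28, 28, 28, 35, 28 days.
Each is the last Wednesday of its month (at least one falls on the 29th or later, ruling out '4th Wednesday').
Last Wednesday of July 2001: 2001-07-25.
Last Wednesday of August 2001: 2001-08-29.

2001-07-25, 2001-08-29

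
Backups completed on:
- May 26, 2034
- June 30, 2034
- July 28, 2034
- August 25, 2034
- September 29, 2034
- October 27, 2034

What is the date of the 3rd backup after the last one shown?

January 26, 2035

Every date is a Friday; gaps 35, 28, 28, 35, 28 days.
Each is the last Friday of its month (at least one falls on the 29th or later, ruling out '4th Friday').
November 2034 ends with Friday November 24, 2034.
Last Friday of December 2034: December 29, 2034.
Last Friday of January 2035: January 26, 2035.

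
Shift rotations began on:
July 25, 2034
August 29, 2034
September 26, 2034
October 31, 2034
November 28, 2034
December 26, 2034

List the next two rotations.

These are Tuesdays with 35, 28, 35, 28, 28-day gaps.
Each is the final Tuesday of its month — August 29, 2034 is past the 28th, so '4th Tuesday' doesn't fit.
January 2035 ends with Tuesday January 30, 2035.
Last Tuesday of February 2035: February 27, 2035.

January 30, 2035; February 27, 2035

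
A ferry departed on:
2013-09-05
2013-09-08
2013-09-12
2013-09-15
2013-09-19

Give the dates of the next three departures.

2013-09-22, 2013-09-26, 2013-09-29

Gaps: 3, 4, 3, 4 days — not constant, but cyclic with period 2.
The events fall on every Thursday and Sunday.
Next Sunday: 2013-09-22.
Next Thursday: 2013-09-26.
The following Sunday is 2013-09-29.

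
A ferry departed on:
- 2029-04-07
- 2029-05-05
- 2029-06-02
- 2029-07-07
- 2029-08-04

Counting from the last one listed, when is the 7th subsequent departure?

All dates are Saturdays, 28, 28, 35, 28 days apart.
Specifically, the 1st Saturday of each month.
September 2029 — 1st Saturday is 2029-09-01.
1st Saturday of October 2029: 2029-10-06.
November 2029 — 1st Saturday is 2029-11-03.
December 2029 — 1st Saturday is 2029-12-01.
January 2030 — 1st Saturday is 2030-01-05.
1st Saturday of February 2030: 2030-02-02.
1st Saturday of March 2030: 2030-03-02.

2030-03-02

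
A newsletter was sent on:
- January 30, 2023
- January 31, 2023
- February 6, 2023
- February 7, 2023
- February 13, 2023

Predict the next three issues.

February 14, 2023; February 20, 2023; February 21, 2023

Gaps: 1, 6, 1, 6 days — not constant, but cyclic with period 2.
The events fall on every Monday and Tuesday.
Next Tuesday: February 14, 2023.
Next Monday: February 20, 2023.
The following Tuesday is February 21, 2023.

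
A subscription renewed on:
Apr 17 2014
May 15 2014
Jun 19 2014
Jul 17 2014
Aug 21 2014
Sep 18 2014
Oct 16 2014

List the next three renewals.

Nov 20 2014, Dec 18 2014, Jan 15 2015

All dates are Thursdays, 28, 35, 28, 35, 28, 28 days apart.
Specifically, the 3rd Thursday of each month.
3rd Thursday of November 2014: Nov 20 2014.
3rd Thursday of December 2014: Dec 18 2014.
January 2015 — 3rd Thursday is Jan 15 2015.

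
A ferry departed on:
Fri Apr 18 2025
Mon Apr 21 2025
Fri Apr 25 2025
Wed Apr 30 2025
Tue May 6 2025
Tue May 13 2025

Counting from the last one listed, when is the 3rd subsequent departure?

Gaps: 3, 4, 5, 6, 7 days — each gap is 1 larger than the previous one.
Next gap: 8 days. Tue May 13 2025 + 8 days = Wed May 21 2025.
Next gap: 9 days. Wed May 21 2025 + 9 days = Fri May 30 2025.
Next gap: 10 days. Fri May 30 2025 + 10 days = Mon Jun 9 2025.

Mon Jun 9 2025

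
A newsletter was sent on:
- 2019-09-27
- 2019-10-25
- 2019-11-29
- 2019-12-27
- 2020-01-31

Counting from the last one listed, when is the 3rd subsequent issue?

Every date is a Friday; gaps 28, 35, 28, 35 days.
Each is the last Friday of its month (at least one falls on the 29th or later, ruling out '4th Friday').
February 2020 ends with Friday 2020-02-28.
Last Friday of March 2020: 2020-03-27.
April 2020 ends with Friday 2020-04-24.

2020-04-24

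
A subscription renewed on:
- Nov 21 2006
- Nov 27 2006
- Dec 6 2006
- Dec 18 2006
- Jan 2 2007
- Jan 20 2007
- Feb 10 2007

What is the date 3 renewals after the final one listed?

Intervals are 6, 9, 12, 15, 18, 21 days — an arithmetic progression with common difference 3.
Next gap: 24 days. Feb 10 2007 + 24 days = Mar 6 2007.
Next gap: 27 days. Mar 6 2007 + 27 days = Apr 2 2007.
Next gap: 30 days. Apr 2 2007 + 30 days = May 2 2007.

May 2 2007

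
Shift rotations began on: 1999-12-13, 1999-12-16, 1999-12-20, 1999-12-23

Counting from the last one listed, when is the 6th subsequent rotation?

2000-01-13

Gaps: 3, 4, 3 days — not constant, but cyclic with period 2.
The events fall on every Monday and Thursday.
Next Monday: 1999-12-27.
The following Thursday is 1999-12-30.
The following Monday is 2000-01-03.
Next Thursday: 2000-01-06.
Next Monday: 2000-01-10.
Next Thursday: 2000-01-13.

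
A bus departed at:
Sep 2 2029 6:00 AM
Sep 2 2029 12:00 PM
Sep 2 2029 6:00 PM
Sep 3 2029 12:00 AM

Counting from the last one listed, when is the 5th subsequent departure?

Sep 4 2029 6:00 AM

Spacing: 6, 6, 6 h — constant 6 h.
Sep 3 2029 12:00 AM + 6 h = Sep 3 2029 6:00 AM.
Sep 3 2029 6:00 AM + 6 h = Sep 3 2029 12:00 PM.
Sep 3 2029 12:00 PM + 6 h = Sep 3 2029 6:00 PM.
Sep 3 2029 6:00 PM + 6 h = Sep 4 2029 12:00 AM.
Sep 4 2029 12:00 AM + 6 h = Sep 4 2029 6:00 AM.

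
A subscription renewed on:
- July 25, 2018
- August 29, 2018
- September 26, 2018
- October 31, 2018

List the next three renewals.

All Wednesdays; the gaps (35, 28, 35) vary with month length.
This is the last Wednesday of each month.
Last Wednesday of November 2018: November 28, 2018.
Last Wednesday of December 2018: December 26, 2018.
Last Wednesday of January 2019: January 30, 2019.

November 28, 2018; December 26, 2018; January 30, 2019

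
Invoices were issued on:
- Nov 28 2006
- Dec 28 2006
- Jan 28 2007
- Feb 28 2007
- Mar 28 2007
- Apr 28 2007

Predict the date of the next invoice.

Gaps: 30, 31, 31, 28, 31 days — not constant. Every event is on the 28th of the month.
Pattern: the 28th of each month.
May 2007: May 28 2007.

May 28 2007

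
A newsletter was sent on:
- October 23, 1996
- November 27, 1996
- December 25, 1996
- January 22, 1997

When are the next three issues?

February 26, 1997; March 26, 1997; April 23, 1997

Gaps: 35, 28, 28 days — a mix of 28 and 35. Every date is a Wednesday.
Each is the 4th Wednesday of its month.
4th Wednesday of February 1997: February 26, 1997.
4th Wednesday of March 1997: March 26, 1997.
4th Wednesday of April 1997: April 23, 1997.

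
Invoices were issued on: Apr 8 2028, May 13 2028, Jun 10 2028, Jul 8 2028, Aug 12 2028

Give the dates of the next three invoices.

Sep 9 2028, Oct 14 2028, Nov 11 2028

Gaps: 35, 28, 28, 35 days — a mix of 28 and 35. Every date is a Saturday.
Each is the 2nd Saturday of its month.
September 2028 — 2nd Saturday is Sep 9 2028.
2nd Saturday of October 2028: Oct 14 2028.
November 2028 — 2nd Saturday is Nov 11 2028.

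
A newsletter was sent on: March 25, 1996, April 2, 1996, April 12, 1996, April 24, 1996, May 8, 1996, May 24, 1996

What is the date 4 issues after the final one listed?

The spacing grows by 2 each time: 8, 10, 12, 14, 16 days.
Next gap: 18 days. May 24, 1996 + 18 days = June 11, 1996.
Next gap: 20 days. June 11, 1996 + 20 days = July 1, 1996.
Next gap: 22 days. July 1, 1996 + 22 days = July 23, 1996.
Next gap: 24 days. July 23, 1996 + 24 days = August 16, 1996.

August 16, 1996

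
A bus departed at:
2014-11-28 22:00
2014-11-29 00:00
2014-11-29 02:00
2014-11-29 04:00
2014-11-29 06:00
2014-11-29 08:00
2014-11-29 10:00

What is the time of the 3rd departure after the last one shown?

Gaps: 2, 2, 2, 2, 2, 2 hours — each event is 2 hours after the previous one.
2014-11-29 10:00 + 2 h = 2014-11-29 12:00.
2014-11-29 12:00 + 2 h = 2014-11-29 14:00.
2014-11-29 14:00 + 2 h = 2014-11-29 16:00.

2014-11-29 16:00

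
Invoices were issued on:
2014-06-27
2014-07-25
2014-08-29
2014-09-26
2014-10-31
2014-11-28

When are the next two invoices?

2014-12-26, 2015-01-30

All Fridays; the gaps (28, 35, 28, 35, 28) vary with month length.
This is the last Friday of each month.
Last Friday of December 2014: 2014-12-26.
January 2015 ends with Friday 2015-01-30.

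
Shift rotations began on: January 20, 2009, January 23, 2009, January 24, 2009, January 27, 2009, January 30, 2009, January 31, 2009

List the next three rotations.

The gap pattern 3, 1, 3, 3, 1 repeats every 3 events.
These are the Tuesdays, Fridays and Saturdays of each week.
Next Tuesday: February 3, 2009.
The following Friday is February 6, 2009.
Next Saturday: February 7, 2009.

February 3, 2009; February 6, 2009; February 7, 2009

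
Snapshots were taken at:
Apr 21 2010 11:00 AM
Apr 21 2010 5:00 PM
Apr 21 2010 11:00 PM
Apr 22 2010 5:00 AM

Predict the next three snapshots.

The interval is a steady 6 hours (6, 6, 6).
Apr 22 2010 5:00 AM + 6 h = Apr 22 2010 11:00 AM.
Apr 22 2010 11:00 AM + 6 h = Apr 22 2010 5:00 PM.
Apr 22 2010 5:00 PM + 6 h = Apr 22 2010 11:00 PM.

Apr 22 2010 11:00 AM, Apr 22 2010 5:00 PM, Apr 22 2010 11:00 PM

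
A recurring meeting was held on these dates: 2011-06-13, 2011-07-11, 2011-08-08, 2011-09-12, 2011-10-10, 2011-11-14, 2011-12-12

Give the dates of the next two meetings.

2012-01-09, 2012-02-13

These are Mondays at 28- or 35-day spacing (28, 28, 35, 28, 35, 28).
The pattern: 2nd Monday of the month.
January 2012 — 2nd Monday is 2012-01-09.
2nd Monday of February 2012: 2012-02-13.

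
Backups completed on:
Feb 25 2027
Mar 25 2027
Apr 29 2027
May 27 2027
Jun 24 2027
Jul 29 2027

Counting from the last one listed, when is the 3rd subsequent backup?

Oct 28 2027

These are Thursdays with 28, 35, 28, 28, 35-day gaps.
Each is the final Thursday of its month — Apr 29 2027 is past the 28th, so '4th Thursday' doesn't fit.
August 2027 ends with Thursday Aug 26 2027.
September 2027 ends with Thursday Sep 30 2027.
October 2027 ends with Thursday Oct 28 2027.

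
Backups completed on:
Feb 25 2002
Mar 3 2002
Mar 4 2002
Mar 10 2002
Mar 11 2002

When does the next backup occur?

Mar 17 2002

Gaps: 6, 1, 6, 1 days — not constant, but cyclic with period 2.
The events fall on every Monday and Sunday.
The following Sunday is Mar 17 2002.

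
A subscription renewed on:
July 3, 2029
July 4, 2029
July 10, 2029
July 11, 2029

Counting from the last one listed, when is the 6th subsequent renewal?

Every event lands on a Tuesday or Wednesday (gaps cycle 1, 6, 1).
So the schedule is: every Tuesday and Wednesday.
Next Tuesday: July 17, 2029.
Next Wednesday: July 18, 2029.
The following Tuesday is July 24, 2029.
Next Wednesday: July 25, 2029.
The following Tuesday is July 31, 2029.
Next Wednesday: August 1, 2029.

August 1, 2029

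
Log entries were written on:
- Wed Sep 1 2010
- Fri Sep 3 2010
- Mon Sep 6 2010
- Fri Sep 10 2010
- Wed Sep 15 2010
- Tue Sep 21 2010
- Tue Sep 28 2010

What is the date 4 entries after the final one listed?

Gaps: 2, 3, 4, 5, 6, 7 days — each gap is 1 larger than the previous one.
Next gap: 8 days. Tue Sep 28 2010 + 8 days = Wed Oct 6 2010.
Next gap: 9 days. Wed Oct 6 2010 + 9 days = Fri Oct 15 2010.
Next gap: 10 days. Fri Oct 15 2010 + 10 days = Mon Oct 25 2010.
Next gap: 11 days. Mon Oct 25 2010 + 11 days = Fri Nov 5 2010.

Fri Nov 5 2010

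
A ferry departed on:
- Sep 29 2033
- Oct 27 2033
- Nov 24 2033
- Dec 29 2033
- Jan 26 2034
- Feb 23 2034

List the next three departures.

Mar 30 2034, Apr 27 2034, May 25 2034

All Thursdays; the gaps (28, 28, 35, 28, 28) vary with month length.
This is the last Thursday of each month.
March 2034 ends with Thursday Mar 30 2034.
Last Thursday of April 2034: Apr 27 2034.
May 2034 ends with Thursday May 25 2034.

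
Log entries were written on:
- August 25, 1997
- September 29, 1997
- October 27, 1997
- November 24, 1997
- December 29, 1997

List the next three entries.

January 26, 1998; February 23, 1998; March 30, 1998

Every date is a Monday; gaps 35, 28, 28, 35 days.
Each is the last Monday of its month (at least one falls on the 29th or later, ruling out '4th Monday').
January 1998 ends with Monday January 26, 1998.
February 1998 ends with Monday February 23, 1998.
March 1998 ends with Monday March 30, 1998.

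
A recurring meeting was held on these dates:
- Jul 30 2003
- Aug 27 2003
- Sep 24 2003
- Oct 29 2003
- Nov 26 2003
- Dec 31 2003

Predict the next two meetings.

All Wednesdays; the gaps (28, 28, 35, 28, 35) vary with month length.
This is the last Wednesday of each month.
January 2004 ends with Wednesday Jan 28 2004.
Last Wednesday of February 2004: Feb 25 2004.

Jan 28 2004, Feb 25 2004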